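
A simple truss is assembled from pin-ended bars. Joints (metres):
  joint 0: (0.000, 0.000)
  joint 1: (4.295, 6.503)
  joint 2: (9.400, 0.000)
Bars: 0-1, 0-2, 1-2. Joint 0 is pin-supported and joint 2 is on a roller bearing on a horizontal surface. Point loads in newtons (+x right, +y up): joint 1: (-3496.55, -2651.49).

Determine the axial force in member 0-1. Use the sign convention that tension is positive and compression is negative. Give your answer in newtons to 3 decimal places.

-4624.621

N=3 nodes, M=3 members, R=3 reactions → 2N=6, M+R=6
member 0 (0-1): L=7.7933, (cx,cy)=(0.5511,0.8344)
member 1 (0-2): L=9.4000, (cx,cy)=(1.0000,0.0000)
member 2 (1-2): L=8.2674, (cx,cy)=(0.6175,-0.7866)
solve A·x = −loads:
  F[0-1] = -4624.6206 N (compression)
  F[0-2] = -947.8656 N (compression)
  F[1-2] = +1535.0424 N (tension)
  Rx@0 = +3496.5500 N
  Ry@0 = +3858.9278 N
  Ry@2 = -1207.4378 N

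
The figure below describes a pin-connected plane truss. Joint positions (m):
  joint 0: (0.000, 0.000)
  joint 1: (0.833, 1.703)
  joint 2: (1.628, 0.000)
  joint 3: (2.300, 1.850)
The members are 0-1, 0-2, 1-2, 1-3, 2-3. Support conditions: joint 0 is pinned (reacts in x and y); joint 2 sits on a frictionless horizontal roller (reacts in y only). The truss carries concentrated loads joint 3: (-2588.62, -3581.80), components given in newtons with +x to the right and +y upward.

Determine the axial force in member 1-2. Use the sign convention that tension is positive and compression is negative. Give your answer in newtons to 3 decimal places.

1466.942

N=4 nodes, M=5 members, R=3 reactions → 2N=8, M+R=8
member 0 (0-1): L=1.8958, (cx,cy)=(0.4394,0.8983)
member 1 (0-2): L=1.6280, (cx,cy)=(1.0000,0.0000)
member 2 (1-2): L=1.8794, (cx,cy)=(0.4230,-0.9061)
member 3 (1-3): L=1.4743, (cx,cy)=(0.9950,0.0997)
member 4 (2-3): L=1.9683, (cx,cy)=(0.3414,0.9399)
solve A·x = −loads:
  F[0-1] = -1628.7842 N (compression)
  F[0-2] = -1872.9487 N (compression)
  F[1-2] = +1466.9425 N (tension)
  F[1-3] = -1342.8824 N (compression)
  F[2-3] = -3668.3301 N (compression)
  Rx@0 = +2588.6200 N
  Ry@0 = +1463.1311 N
  Ry@2 = +2118.6689 N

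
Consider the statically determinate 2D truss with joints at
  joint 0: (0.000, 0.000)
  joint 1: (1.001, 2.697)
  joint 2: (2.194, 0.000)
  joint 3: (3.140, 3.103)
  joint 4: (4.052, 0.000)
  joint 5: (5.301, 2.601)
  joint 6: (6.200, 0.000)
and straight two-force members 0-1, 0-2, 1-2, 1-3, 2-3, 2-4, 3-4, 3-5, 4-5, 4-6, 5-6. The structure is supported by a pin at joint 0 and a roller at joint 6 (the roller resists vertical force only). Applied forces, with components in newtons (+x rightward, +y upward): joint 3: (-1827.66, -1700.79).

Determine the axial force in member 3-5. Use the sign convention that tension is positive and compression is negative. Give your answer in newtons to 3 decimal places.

40.690

N=7 nodes, M=11 members, R=3 reactions → 2N=14, M+R=14
member 0 (0-1): L=2.8768, (cx,cy)=(0.3480,0.9375)
member 1 (0-2): L=2.1940, (cx,cy)=(1.0000,0.0000)
member 2 (1-2): L=2.9491, (cx,cy)=(0.4045,-0.9145)
member 3 (1-3): L=2.1772, (cx,cy)=(0.9825,0.1865)
member 4 (2-3): L=3.2440, (cx,cy)=(0.2916,0.9565)
member 5 (2-4): L=1.8580, (cx,cy)=(1.0000,0.0000)
member 6 (3-4): L=3.2342, (cx,cy)=(0.2820,-0.9594)
member 7 (3-5): L=2.2185, (cx,cy)=(0.9741,-0.2263)
member 8 (4-5): L=2.8853, (cx,cy)=(0.4329,0.9015)
member 9 (4-6): L=2.1480, (cx,cy)=(1.0000,0.0000)
member 10 (5-6): L=2.7520, (cx,cy)=(0.3267,-0.9451)
solve A·x = −loads:
  F[0-1] = -1871.0599 N (compression)
  F[0-2] = -1176.6067 N (compression)
  F[1-2] = +1644.8599 N (tension)
  F[1-3] = -1339.9581 N (compression)
  F[2-3] = -1572.6153 N (compression)
  F[2-4] = -52.6073 N (compression)
  F[3-4] = +46.0064 N (tension)
  F[3-5] = +40.6896 N (tension)
  F[4-5] = -48.9648 N (compression)
  F[4-6] = -18.4385 N (compression)
  F[5-6] = +56.4431 N (tension)
  Rx@0 = +1827.6600 N
  Ry@0 = +1754.1365 N
  Ry@6 = -53.3465 N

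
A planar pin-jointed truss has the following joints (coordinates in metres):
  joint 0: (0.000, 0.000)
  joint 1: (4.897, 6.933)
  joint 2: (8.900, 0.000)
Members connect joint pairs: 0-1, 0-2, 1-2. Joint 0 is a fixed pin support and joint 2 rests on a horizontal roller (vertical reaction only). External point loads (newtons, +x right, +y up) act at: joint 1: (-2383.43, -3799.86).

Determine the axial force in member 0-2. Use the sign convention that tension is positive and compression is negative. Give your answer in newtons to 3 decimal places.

N=3 nodes, M=3 members, R=3 reactions → 2N=6, M+R=6
member 0 (0-1): L=8.4881, (cx,cy)=(0.5769,0.8168)
member 1 (0-2): L=8.9000, (cx,cy)=(1.0000,0.0000)
member 2 (1-2): L=8.0057, (cx,cy)=(0.5000,-0.8660)
solve A·x = −loads:
  F[0-1] = -4365.5376 N (compression)
  F[0-2] = +135.1722 N (tension)
  F[1-2] = -270.3328 N (compression)
  Rx@0 = +2383.4300 N
  Ry@0 = +3565.7483 N
  Ry@2 = +234.1117 N

135.172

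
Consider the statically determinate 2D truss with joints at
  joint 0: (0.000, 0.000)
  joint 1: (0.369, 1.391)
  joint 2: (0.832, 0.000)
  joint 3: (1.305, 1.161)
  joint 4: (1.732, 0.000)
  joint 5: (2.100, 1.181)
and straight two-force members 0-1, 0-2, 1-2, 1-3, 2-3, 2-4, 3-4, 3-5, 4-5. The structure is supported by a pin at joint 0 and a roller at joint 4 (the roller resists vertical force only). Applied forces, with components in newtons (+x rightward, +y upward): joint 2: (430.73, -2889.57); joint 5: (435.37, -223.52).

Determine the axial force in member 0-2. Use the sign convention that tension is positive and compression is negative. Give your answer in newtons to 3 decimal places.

1173.065

N=6 nodes, M=9 members, R=3 reactions → 2N=12, M+R=12
member 0 (0-1): L=1.4391, (cx,cy)=(0.2564,0.9666)
member 1 (0-2): L=0.8320, (cx,cy)=(1.0000,0.0000)
member 2 (1-2): L=1.4660, (cx,cy)=(0.3158,-0.9488)
member 3 (1-3): L=0.9638, (cx,cy)=(0.9711,-0.2386)
member 4 (2-3): L=1.2537, (cx,cy)=(0.3773,0.9261)
member 5 (2-4): L=0.9000, (cx,cy)=(1.0000,0.0000)
member 6 (3-4): L=1.2370, (cx,cy)=(0.3452,-0.9385)
member 7 (3-5): L=0.7953, (cx,cy)=(0.9997,0.0251)
member 8 (4-5): L=1.2370, (cx,cy)=(0.2975,0.9547)
solve A·x = −loads:
  F[0-1] = -1197.1743 N (compression)
  F[0-2] = +1173.0653 N (tension)
  F[1-2] = +1414.7840 N (tension)
  F[1-3] = -776.2039 N (compression)
  F[2-3] = +1670.6705 N (tension)
  F[2-4] = +558.8115 N (tension)
  F[3-4] = -1832.2295 N (compression)
  F[3-5] = +509.1701 N (tension)
  F[4-5] = -247.5325 N (compression)
  Rx@0 = -866.1000 N
  Ry@0 = +1157.1511 N
  Ry@4 = +1955.9389 N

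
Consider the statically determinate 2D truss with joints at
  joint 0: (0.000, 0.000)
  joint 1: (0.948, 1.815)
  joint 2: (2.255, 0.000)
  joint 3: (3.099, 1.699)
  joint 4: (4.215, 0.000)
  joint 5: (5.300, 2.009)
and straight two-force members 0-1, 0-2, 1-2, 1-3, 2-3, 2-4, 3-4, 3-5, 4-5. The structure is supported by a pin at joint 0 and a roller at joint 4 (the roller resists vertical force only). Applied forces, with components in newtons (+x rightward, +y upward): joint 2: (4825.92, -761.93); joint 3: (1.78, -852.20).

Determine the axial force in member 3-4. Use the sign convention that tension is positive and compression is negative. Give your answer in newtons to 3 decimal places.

-1238.204

N=6 nodes, M=9 members, R=3 reactions → 2N=12, M+R=12
member 0 (0-1): L=2.0477, (cx,cy)=(0.4630,0.8864)
member 1 (0-2): L=2.2550, (cx,cy)=(1.0000,0.0000)
member 2 (1-2): L=2.2366, (cx,cy)=(0.5844,-0.8115)
member 3 (1-3): L=2.1541, (cx,cy)=(0.9985,-0.0539)
member 4 (2-3): L=1.8971, (cx,cy)=(0.4449,0.8956)
member 5 (2-4): L=1.9600, (cx,cy)=(1.0000,0.0000)
member 6 (3-4): L=2.0327, (cx,cy)=(0.5490,-0.8358)
member 7 (3-5): L=2.2227, (cx,cy)=(0.9902,0.1395)
member 8 (4-5): L=2.2833, (cx,cy)=(0.4752,0.8799)
solve A·x = −loads:
  F[0-1] = -653.4704 N (compression)
  F[0-2] = +5130.2349 N (tension)
  F[1-2] = +763.5285 N (tension)
  F[1-3] = -749.8012 N (compression)
  F[2-3] = +158.9273 N (tension)
  F[2-4] = +679.7876 N (tension)
  F[3-4] = -1238.2040 N (compression)
  F[3-5] = -0.0000 N (compression)
  F[4-5] = +0.0000 N (tension)
  Rx@0 = -4827.7000 N
  Ry@0 = +579.2204 N
  Ry@4 = +1034.9096 N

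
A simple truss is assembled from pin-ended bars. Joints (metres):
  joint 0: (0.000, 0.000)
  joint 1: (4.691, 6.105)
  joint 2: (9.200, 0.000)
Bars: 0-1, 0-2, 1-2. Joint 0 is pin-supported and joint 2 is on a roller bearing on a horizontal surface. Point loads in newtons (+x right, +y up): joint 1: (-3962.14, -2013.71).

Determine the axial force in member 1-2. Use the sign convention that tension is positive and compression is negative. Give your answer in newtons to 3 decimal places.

N=3 nodes, M=3 members, R=3 reactions → 2N=6, M+R=6
member 0 (0-1): L=7.6991, (cx,cy)=(0.6093,0.7929)
member 1 (0-2): L=9.2000, (cx,cy)=(1.0000,0.0000)
member 2 (1-2): L=7.5896, (cx,cy)=(0.5941,-0.8044)
solve A·x = −loads:
  F[0-1] = -4560.4050 N (compression)
  F[0-2] = -1183.5303 N (compression)
  F[1-2] = +1992.1330 N (tension)
  Rx@0 = +3962.1400 N
  Ry@0 = +3616.1612 N
  Ry@2 = -1602.4512 N

1992.133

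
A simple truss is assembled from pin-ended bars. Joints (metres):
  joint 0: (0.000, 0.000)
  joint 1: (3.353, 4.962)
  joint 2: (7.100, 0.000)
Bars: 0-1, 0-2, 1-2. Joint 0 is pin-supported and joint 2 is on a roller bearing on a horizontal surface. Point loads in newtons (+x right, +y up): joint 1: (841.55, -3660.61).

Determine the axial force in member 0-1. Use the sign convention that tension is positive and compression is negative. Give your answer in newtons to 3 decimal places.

N=3 nodes, M=3 members, R=3 reactions → 2N=6, M+R=6
member 0 (0-1): L=5.9887, (cx,cy)=(0.5599,0.8286)
member 1 (0-2): L=7.1000, (cx,cy)=(1.0000,0.0000)
member 2 (1-2): L=6.2178, (cx,cy)=(0.6026,-0.7980)
solve A·x = −loads:
  F[0-1] = -1621.7626 N (compression)
  F[0-2] = +1749.5611 N (tension)
  F[1-2] = -2903.2505 N (compression)
  Rx@0 = -841.5500 N
  Ry@0 = +1343.7373 N
  Ry@2 = +2316.8727 N

-1621.763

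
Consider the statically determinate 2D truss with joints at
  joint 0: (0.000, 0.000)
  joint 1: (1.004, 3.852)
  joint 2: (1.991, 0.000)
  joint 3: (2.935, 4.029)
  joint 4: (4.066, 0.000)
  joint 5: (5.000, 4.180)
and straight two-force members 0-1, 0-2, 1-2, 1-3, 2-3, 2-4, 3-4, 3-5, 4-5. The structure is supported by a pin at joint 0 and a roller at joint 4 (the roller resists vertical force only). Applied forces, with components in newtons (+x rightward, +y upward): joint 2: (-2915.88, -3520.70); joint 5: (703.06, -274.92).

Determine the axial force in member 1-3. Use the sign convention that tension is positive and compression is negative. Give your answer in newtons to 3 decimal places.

-512.604

N=6 nodes, M=9 members, R=3 reactions → 2N=12, M+R=12
member 0 (0-1): L=3.9807, (cx,cy)=(0.2522,0.9677)
member 1 (0-2): L=1.9910, (cx,cy)=(1.0000,0.0000)
member 2 (1-2): L=3.9764, (cx,cy)=(0.2482,-0.9687)
member 3 (1-3): L=1.9391, (cx,cy)=(0.9958,0.0913)
member 4 (2-3): L=4.1381, (cx,cy)=(0.2281,0.9736)
member 5 (2-4): L=2.0750, (cx,cy)=(1.0000,0.0000)
member 6 (3-4): L=4.1847, (cx,cy)=(0.2703,-0.9628)
member 7 (3-5): L=2.0705, (cx,cy)=(0.9973,0.0729)
member 8 (4-5): L=4.2831, (cx,cy)=(0.2181,0.9759)
solve A·x = −loads:
  F[0-1] = -1044.5636 N (compression)
  F[0-2] = -1949.3629 N (compression)
  F[1-2] = +995.1455 N (tension)
  F[1-3] = -512.6041 N (compression)
  F[2-3] = +2625.9369 N (tension)
  F[2-4] = +614.4867 N (tension)
  F[3-4] = -2547.8954 N (compression)
  F[3-5] = +779.2631 N (tension)
  F[4-5] = -339.9316 N (compression)
  Rx@0 = +2212.8200 N
  Ry@0 = +1010.7935 N
  Ry@4 = +2784.8265 N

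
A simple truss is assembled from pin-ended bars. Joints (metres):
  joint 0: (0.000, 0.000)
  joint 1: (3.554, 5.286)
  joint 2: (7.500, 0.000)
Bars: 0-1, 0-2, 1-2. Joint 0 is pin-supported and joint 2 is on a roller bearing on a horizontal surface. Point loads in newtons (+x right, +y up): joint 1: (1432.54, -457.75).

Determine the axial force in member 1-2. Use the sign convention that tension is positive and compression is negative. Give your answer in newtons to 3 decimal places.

N=3 nodes, M=3 members, R=3 reactions → 2N=6, M+R=6
member 0 (0-1): L=6.3697, (cx,cy)=(0.5580,0.8299)
member 1 (0-2): L=7.5000, (cx,cy)=(1.0000,0.0000)
member 2 (1-2): L=6.5964, (cx,cy)=(0.5982,-0.8013)
solve A·x = −loads:
  F[0-1] = +926.4301 N (tension)
  F[0-2] = +915.6322 N (tension)
  F[1-2] = -1530.6365 N (compression)
  Rx@0 = -1432.5400 N
  Ry@0 = -768.8167 N
  Ry@2 = +1226.5667 N

-1530.637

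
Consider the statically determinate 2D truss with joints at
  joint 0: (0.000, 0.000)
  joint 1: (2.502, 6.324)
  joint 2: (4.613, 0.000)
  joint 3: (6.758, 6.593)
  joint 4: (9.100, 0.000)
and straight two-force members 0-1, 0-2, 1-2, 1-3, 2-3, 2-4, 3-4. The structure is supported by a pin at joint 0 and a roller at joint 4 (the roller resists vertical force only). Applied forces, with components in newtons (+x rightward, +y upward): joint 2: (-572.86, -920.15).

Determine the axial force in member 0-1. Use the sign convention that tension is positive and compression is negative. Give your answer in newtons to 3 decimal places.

N=5 nodes, M=7 members, R=3 reactions → 2N=10, M+R=10
member 0 (0-1): L=6.8010, (cx,cy)=(0.3679,0.9299)
member 1 (0-2): L=4.6130, (cx,cy)=(1.0000,0.0000)
member 2 (1-2): L=6.6670, (cx,cy)=(0.3166,-0.9485)
member 3 (1-3): L=4.2645, (cx,cy)=(0.9980,0.0631)
member 4 (2-3): L=6.9332, (cx,cy)=(0.3094,0.9509)
member 5 (2-4): L=4.4870, (cx,cy)=(1.0000,0.0000)
member 6 (3-4): L=6.9966, (cx,cy)=(0.3347,-0.9423)
solve A·x = −loads:
  F[0-1] = -487.9230 N (compression)
  F[0-2] = -393.3582 N (compression)
  F[1-2] = +456.7181 N (tension)
  F[1-3] = -324.7604 N (compression)
  F[2-3] = +512.0534 N (tension)
  F[2-4] = +165.6931 N (tension)
  F[3-4] = -495.0004 N (compression)
  Rx@0 = +572.8600 N
  Ry@0 = +453.7047 N
  Ry@4 = +466.4453 N

-487.923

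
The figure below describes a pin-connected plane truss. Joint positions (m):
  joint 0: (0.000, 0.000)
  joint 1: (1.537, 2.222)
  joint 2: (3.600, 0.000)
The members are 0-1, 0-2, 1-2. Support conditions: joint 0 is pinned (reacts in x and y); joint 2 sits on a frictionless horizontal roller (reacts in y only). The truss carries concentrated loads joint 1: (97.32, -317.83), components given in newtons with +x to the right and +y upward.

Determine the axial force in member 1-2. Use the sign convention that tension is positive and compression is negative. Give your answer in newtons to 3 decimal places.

N=3 nodes, M=3 members, R=3 reactions → 2N=6, M+R=6
member 0 (0-1): L=2.7018, (cx,cy)=(0.5689,0.8224)
member 1 (0-2): L=3.6000, (cx,cy)=(1.0000,0.0000)
member 2 (1-2): L=3.0320, (cx,cy)=(0.6804,-0.7328)
solve A·x = −loads:
  F[0-1] = -148.4234 N (compression)
  F[0-2] = +181.7555 N (tension)
  F[1-2] = -267.1302 N (compression)
  Rx@0 = -97.3200 N
  Ry@0 = +122.0662 N
  Ry@2 = +195.7638 N

-267.130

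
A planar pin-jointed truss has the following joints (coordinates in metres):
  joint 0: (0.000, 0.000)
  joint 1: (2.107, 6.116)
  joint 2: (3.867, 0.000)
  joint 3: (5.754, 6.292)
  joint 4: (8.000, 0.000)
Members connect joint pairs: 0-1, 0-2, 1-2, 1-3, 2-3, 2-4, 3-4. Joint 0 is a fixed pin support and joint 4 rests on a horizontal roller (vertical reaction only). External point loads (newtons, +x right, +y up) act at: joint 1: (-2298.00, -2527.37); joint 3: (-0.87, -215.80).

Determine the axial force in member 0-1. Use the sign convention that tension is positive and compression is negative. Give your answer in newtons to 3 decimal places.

N=5 nodes, M=7 members, R=3 reactions → 2N=10, M+R=10
member 0 (0-1): L=6.4688, (cx,cy)=(0.3257,0.9455)
member 1 (0-2): L=3.8670, (cx,cy)=(1.0000,0.0000)
member 2 (1-2): L=6.3642, (cx,cy)=(0.2765,-0.9610)
member 3 (1-3): L=3.6512, (cx,cy)=(0.9988,0.0482)
member 4 (2-3): L=6.5689, (cx,cy)=(0.2873,0.9579)
member 5 (2-4): L=4.1330, (cx,cy)=(1.0000,0.0000)
member 6 (3-4): L=6.6809, (cx,cy)=(0.3362,-0.9418)
solve A·x = −loads:
  F[0-1] = -3892.0625 N (compression)
  F[0-2] = -1031.1509 N (compression)
  F[1-2] = +1233.8172 N (tension)
  F[1-3] = +689.8745 N (tension)
  F[2-3] = -1237.8735 N (compression)
  F[2-4] = -334.3460 N (compression)
  F[3-4] = +994.5306 N (tension)
  Rx@0 = +2298.8700 N
  Ry@0 = +3679.8150 N
  Ry@4 = -936.6450 N

-3892.062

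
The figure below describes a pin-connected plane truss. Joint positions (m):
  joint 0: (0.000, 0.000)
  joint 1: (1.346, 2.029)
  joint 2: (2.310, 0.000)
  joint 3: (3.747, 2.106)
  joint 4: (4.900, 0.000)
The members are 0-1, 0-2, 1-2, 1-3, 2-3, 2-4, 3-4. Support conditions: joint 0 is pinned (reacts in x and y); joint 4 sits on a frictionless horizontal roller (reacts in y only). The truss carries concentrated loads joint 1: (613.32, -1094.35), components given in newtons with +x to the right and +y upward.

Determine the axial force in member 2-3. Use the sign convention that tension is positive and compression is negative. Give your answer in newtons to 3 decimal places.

698.448

N=5 nodes, M=7 members, R=3 reactions → 2N=10, M+R=10
member 0 (0-1): L=2.4349, (cx,cy)=(0.5528,0.8333)
member 1 (0-2): L=2.3100, (cx,cy)=(1.0000,0.0000)
member 2 (1-2): L=2.2464, (cx,cy)=(0.4291,-0.9032)
member 3 (1-3): L=2.4022, (cx,cy)=(0.9995,0.0321)
member 4 (2-3): L=2.5495, (cx,cy)=(0.5636,0.8260)
member 5 (2-4): L=2.5900, (cx,cy)=(1.0000,0.0000)
member 6 (3-4): L=2.4010, (cx,cy)=(0.4802,-0.8771)
solve A·x = −loads:
  F[0-1] = -647.7458 N (compression)
  F[0-2] = +971.3959 N (tension)
  F[1-2] = -638.7434 N (compression)
  F[1-3] = -697.6450 N (compression)
  F[2-3] = +698.4481 N (tension)
  F[2-4] = +303.6210 N (tension)
  F[3-4] = -632.2500 N (compression)
  Rx@0 = -613.3200 N
  Ry@0 = +539.7742 N
  Ry@4 = +554.5758 N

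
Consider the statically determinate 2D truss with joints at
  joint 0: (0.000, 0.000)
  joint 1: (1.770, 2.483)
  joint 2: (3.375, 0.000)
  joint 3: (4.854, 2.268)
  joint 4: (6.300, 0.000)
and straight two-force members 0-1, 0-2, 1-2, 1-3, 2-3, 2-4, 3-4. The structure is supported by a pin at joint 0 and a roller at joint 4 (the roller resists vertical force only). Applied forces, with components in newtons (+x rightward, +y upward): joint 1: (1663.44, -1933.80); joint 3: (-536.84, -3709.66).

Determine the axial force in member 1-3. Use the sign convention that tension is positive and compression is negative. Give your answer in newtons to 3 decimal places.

N=5 nodes, M=7 members, R=3 reactions → 2N=10, M+R=10
member 0 (0-1): L=3.0493, (cx,cy)=(0.5805,0.8143)
member 1 (0-2): L=3.3750, (cx,cy)=(1.0000,0.0000)
member 2 (1-2): L=2.9566, (cx,cy)=(0.5429,-0.8398)
member 3 (1-3): L=3.0915, (cx,cy)=(0.9976,-0.0695)
member 4 (2-3): L=2.7076, (cx,cy)=(0.5462,0.8376)
member 5 (2-4): L=2.9250, (cx,cy)=(1.0000,0.0000)
member 6 (3-4): L=2.6897, (cx,cy)=(0.5376,-0.8432)
solve A·x = −loads:
  F[0-1] = -2185.4767 N (compression)
  F[0-2] = +2395.1870 N (tension)
  F[1-2] = +62.6084 N (tension)
  F[1-3] = -2973.2134 N (compression)
  F[2-3] = -62.7722 N (compression)
  F[2-4] = +2463.4629 N (tension)
  F[3-4] = -4582.3598 N (compression)
  Rx@0 = -1126.6000 N
  Ry@0 = +1779.6054 N
  Ry@4 = +3863.8546 N

-2973.213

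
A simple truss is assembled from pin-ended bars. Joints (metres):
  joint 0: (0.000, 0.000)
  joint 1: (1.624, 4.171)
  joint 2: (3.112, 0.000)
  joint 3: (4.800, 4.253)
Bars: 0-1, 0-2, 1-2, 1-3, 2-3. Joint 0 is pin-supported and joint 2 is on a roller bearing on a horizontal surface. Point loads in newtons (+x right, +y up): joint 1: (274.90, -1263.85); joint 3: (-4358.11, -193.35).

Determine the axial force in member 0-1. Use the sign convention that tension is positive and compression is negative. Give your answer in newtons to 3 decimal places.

-6532.086

N=4 nodes, M=5 members, R=3 reactions → 2N=8, M+R=8
member 0 (0-1): L=4.4760, (cx,cy)=(0.3628,0.9319)
member 1 (0-2): L=3.1120, (cx,cy)=(1.0000,0.0000)
member 2 (1-2): L=4.4285, (cx,cy)=(0.3360,-0.9419)
member 3 (1-3): L=3.1771, (cx,cy)=(0.9997,0.0258)
member 4 (2-3): L=4.5757, (cx,cy)=(0.3689,0.9295)
solve A·x = −loads:
  F[0-1] = -6532.0859 N (compression)
  F[0-2] = -1713.2152 N (compression)
  F[1-2] = +5002.2776 N (tension)
  F[1-3] = -4327.1384 N (compression)
  F[2-3] = -87.8636 N (compression)
  Rx@0 = +4083.2100 N
  Ry@0 = +6086.9756 N
  Ry@2 = -4629.7756 N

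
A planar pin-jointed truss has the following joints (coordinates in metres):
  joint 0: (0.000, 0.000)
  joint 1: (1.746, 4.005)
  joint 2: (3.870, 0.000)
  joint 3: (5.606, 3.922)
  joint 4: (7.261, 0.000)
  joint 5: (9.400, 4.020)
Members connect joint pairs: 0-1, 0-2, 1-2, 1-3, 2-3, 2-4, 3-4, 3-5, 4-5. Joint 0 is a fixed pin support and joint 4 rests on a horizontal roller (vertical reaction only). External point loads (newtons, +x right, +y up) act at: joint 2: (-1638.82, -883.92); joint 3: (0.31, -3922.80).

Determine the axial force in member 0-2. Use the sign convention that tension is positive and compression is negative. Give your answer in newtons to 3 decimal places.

-1068.821

N=6 nodes, M=9 members, R=3 reactions → 2N=12, M+R=12
member 0 (0-1): L=4.3690, (cx,cy)=(0.3996,0.9167)
member 1 (0-2): L=3.8700, (cx,cy)=(1.0000,0.0000)
member 2 (1-2): L=4.5334, (cx,cy)=(0.4685,-0.8834)
member 3 (1-3): L=3.8609, (cx,cy)=(0.9998,-0.0215)
member 4 (2-3): L=4.2890, (cx,cy)=(0.4048,0.9144)
member 5 (2-4): L=3.3910, (cx,cy)=(1.0000,0.0000)
member 6 (3-4): L=4.2569, (cx,cy)=(0.3888,-0.9213)
member 7 (3-5): L=3.7953, (cx,cy)=(0.9997,0.0258)
member 8 (4-5): L=4.5536, (cx,cy)=(0.4697,0.8828)
solve A·x = −loads:
  F[0-1] = -1425.5419 N (compression)
  F[0-2] = -1068.8210 N (compression)
  F[1-2] = +1510.2453 N (tension)
  F[1-3] = -1277.5736 N (compression)
  F[2-3] = -492.4464 N (compression)
  F[2-4] = +1476.9078 N (tension)
  F[3-4] = -3798.8117 N (compression)
  F[3-5] = +0.0000 N (tension)
  F[4-5] = -0.0000 N (compression)
  Rx@0 = +1638.5100 N
  Ry@0 = +1306.7609 N
  Ry@4 = +3499.9591 N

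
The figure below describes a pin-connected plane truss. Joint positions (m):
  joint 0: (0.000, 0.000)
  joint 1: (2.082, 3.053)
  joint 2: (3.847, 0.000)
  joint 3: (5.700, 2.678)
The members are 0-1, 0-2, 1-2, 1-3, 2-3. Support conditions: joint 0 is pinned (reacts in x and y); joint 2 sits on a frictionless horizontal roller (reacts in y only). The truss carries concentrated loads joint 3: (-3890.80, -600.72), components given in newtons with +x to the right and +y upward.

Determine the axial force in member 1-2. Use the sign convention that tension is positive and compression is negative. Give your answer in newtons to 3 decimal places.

3182.525

N=4 nodes, M=5 members, R=3 reactions → 2N=8, M+R=8
member 0 (0-1): L=3.6953, (cx,cy)=(0.5634,0.8262)
member 1 (0-2): L=3.8470, (cx,cy)=(1.0000,0.0000)
member 2 (1-2): L=3.5265, (cx,cy)=(0.5005,-0.8657)
member 3 (1-3): L=3.6374, (cx,cy)=(0.9947,-0.1031)
member 4 (2-3): L=3.2566, (cx,cy)=(0.5690,0.8223)
solve A·x = −loads:
  F[0-1] = -2928.1166 N (compression)
  F[0-2] = -2241.0628 N (compression)
  F[1-2] = +3182.5245 N (tension)
  F[1-3] = -3259.9606 N (compression)
  F[2-3] = -1139.2052 N (compression)
  Rx@0 = +3890.8000 N
  Ry@0 = +2419.1391 N
  Ry@2 = -1818.4191 N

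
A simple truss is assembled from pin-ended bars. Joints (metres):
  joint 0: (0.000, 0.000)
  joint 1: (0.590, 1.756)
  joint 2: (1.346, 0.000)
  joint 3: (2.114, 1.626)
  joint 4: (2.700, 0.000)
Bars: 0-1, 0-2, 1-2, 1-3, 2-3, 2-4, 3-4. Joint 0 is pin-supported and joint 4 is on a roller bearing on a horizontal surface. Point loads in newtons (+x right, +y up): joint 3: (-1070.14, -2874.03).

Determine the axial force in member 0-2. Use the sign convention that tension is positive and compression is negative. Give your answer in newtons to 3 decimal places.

-644.025

N=5 nodes, M=7 members, R=3 reactions → 2N=10, M+R=10
member 0 (0-1): L=1.8525, (cx,cy)=(0.3185,0.9479)
member 1 (0-2): L=1.3460, (cx,cy)=(1.0000,0.0000)
member 2 (1-2): L=1.9118, (cx,cy)=(0.3954,-0.9185)
member 3 (1-3): L=1.5295, (cx,cy)=(0.9964,-0.0850)
member 4 (2-3): L=1.7982, (cx,cy)=(0.4271,0.9042)
member 5 (2-4): L=1.3540, (cx,cy)=(1.0000,0.0000)
member 6 (3-4): L=1.7284, (cx,cy)=(0.3390,-0.9408)
solve A·x = −loads:
  F[0-1] = -1337.9046 N (compression)
  F[0-2] = -644.0253 N (compression)
  F[1-2] = +1474.4978 N (tension)
  F[1-3] = -1012.8460 N (compression)
  F[2-3] = -1497.7868 N (compression)
  F[2-4] = +578.7190 N (tension)
  F[3-4] = -1706.8976 N (compression)
  Rx@0 = +1070.1400 N
  Ry@0 = +1268.2330 N
  Ry@4 = +1605.7970 N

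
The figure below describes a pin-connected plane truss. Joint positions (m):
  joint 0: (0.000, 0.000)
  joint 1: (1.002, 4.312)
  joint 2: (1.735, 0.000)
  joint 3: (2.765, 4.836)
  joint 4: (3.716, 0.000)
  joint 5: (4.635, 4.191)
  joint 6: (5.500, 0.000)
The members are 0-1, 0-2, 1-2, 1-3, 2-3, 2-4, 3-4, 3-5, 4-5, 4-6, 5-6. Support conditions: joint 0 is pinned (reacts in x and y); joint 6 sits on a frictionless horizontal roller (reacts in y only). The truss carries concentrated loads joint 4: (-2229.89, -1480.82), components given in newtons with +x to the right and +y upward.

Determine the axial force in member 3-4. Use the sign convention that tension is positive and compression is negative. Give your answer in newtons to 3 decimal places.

N=7 nodes, M=11 members, R=3 reactions → 2N=14, M+R=14
member 0 (0-1): L=4.4269, (cx,cy)=(0.2263,0.9740)
member 1 (0-2): L=1.7350, (cx,cy)=(1.0000,0.0000)
member 2 (1-2): L=4.3739, (cx,cy)=(0.1676,-0.9859)
member 3 (1-3): L=1.8392, (cx,cy)=(0.9586,0.2849)
member 4 (2-3): L=4.9445, (cx,cy)=(0.2083,0.9781)
member 5 (2-4): L=1.9810, (cx,cy)=(1.0000,0.0000)
member 6 (3-4): L=4.9286, (cx,cy)=(0.1930,-0.9812)
member 7 (3-5): L=1.9781, (cx,cy)=(0.9453,-0.3261)
member 8 (4-5): L=4.2906, (cx,cy)=(0.2142,0.9768)
member 9 (4-6): L=1.7840, (cx,cy)=(1.0000,0.0000)
member 10 (5-6): L=4.2793, (cx,cy)=(0.2021,-0.9794)
solve A·x = −loads:
  F[0-1] = -493.1219 N (compression)
  F[0-2] = -2118.2748 N (compression)
  F[1-2] = +431.7503 N (tension)
  F[1-3] = -191.9248 N (compression)
  F[2-3] = -435.1914 N (compression)
  F[2-4] = -1955.2630 N (compression)
  F[3-4] = +628.7061 N (tension)
  F[3-5] = -418.8294 N (compression)
  F[4-5] = +884.4552 N (tension)
  F[4-6] = +206.4970 N (tension)
  F[5-6] = -1021.5835 N (compression)
  Rx@0 = +2229.8900 N
  Ry@0 = +480.3242 N
  Ry@6 = +1000.4958 N

628.706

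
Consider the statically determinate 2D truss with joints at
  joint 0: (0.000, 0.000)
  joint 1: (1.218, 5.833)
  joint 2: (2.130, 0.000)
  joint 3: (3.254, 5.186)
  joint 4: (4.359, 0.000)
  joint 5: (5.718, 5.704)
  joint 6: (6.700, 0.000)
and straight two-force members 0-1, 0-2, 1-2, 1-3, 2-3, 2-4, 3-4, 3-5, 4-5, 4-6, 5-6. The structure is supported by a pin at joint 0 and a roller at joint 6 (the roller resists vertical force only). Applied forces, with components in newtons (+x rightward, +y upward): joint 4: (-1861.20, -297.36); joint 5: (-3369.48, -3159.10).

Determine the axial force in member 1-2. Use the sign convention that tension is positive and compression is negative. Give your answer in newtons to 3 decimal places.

N=7 nodes, M=11 members, R=3 reactions → 2N=14, M+R=14
member 0 (0-1): L=5.9588, (cx,cy)=(0.2044,0.9789)
member 1 (0-2): L=2.1300, (cx,cy)=(1.0000,0.0000)
member 2 (1-2): L=5.9039, (cx,cy)=(0.1545,-0.9880)
member 3 (1-3): L=2.1363, (cx,cy)=(0.9530,-0.3029)
member 4 (2-3): L=5.3064, (cx,cy)=(0.2118,0.9773)
member 5 (2-4): L=2.2290, (cx,cy)=(1.0000,0.0000)
member 6 (3-4): L=5.3024, (cx,cy)=(0.2084,-0.9780)
member 7 (3-5): L=2.5179, (cx,cy)=(0.9786,0.2057)
member 8 (4-5): L=5.8637, (cx,cy)=(0.2318,0.9728)
member 9 (4-6): L=2.3410, (cx,cy)=(1.0000,0.0000)
member 10 (5-6): L=5.7879, (cx,cy)=(0.1697,-0.9855)
solve A·x = −loads:
  F[0-1] = -3509.6020 N (compression)
  F[0-2] = -4513.3060 N (compression)
  F[1-2] = +3901.8430 N (tension)
  F[1-3] = -1385.1637 N (compression)
  F[2-3] = -3944.5135 N (compression)
  F[2-4] = -3075.0443 N (compression)
  F[3-4] = +2918.5446 N (tension)
  F[3-5] = -2824.2619 N (compression)
  F[4-5] = -2628.6821 N (compression)
  F[4-6] = +3.6080 N (tension)
  F[5-6] = -21.2653 N (compression)
  Rx@0 = +5230.6800 N
  Ry@0 = +3435.5030 N
  Ry@6 = +20.9570 N

3901.843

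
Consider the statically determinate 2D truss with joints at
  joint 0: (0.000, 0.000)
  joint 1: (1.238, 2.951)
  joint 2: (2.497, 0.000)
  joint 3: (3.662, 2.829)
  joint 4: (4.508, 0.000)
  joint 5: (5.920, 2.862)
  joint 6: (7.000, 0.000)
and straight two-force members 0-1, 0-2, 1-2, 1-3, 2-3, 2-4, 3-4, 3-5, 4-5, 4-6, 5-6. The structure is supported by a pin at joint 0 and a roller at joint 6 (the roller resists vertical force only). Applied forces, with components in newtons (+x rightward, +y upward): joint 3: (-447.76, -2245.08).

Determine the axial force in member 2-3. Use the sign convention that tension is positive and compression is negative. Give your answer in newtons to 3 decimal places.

N=7 nodes, M=11 members, R=3 reactions → 2N=14, M+R=14
member 0 (0-1): L=3.2002, (cx,cy)=(0.3869,0.9221)
member 1 (0-2): L=2.4970, (cx,cy)=(1.0000,0.0000)
member 2 (1-2): L=3.2083, (cx,cy)=(0.3924,-0.9198)
member 3 (1-3): L=2.4271, (cx,cy)=(0.9987,-0.0503)
member 4 (2-3): L=3.0595, (cx,cy)=(0.3808,0.9247)
member 5 (2-4): L=2.0110, (cx,cy)=(1.0000,0.0000)
member 6 (3-4): L=2.9528, (cx,cy)=(0.2865,-0.9581)
member 7 (3-5): L=2.2582, (cx,cy)=(0.9999,0.0146)
member 8 (4-5): L=3.1914, (cx,cy)=(0.4424,0.8968)
member 9 (4-6): L=2.4920, (cx,cy)=(1.0000,0.0000)
member 10 (5-6): L=3.0590, (cx,cy)=(0.3531,-0.9356)
solve A·x = −loads:
  F[0-1] = -1357.2135 N (compression)
  F[0-2] = +77.2852 N (tension)
  F[1-2] = +1419.9026 N (tension)
  F[1-3] = -1083.6048 N (compression)
  F[2-3] = -1412.4153 N (compression)
  F[2-4] = +1172.2982 N (tension)
  F[3-4] = -1050.3048 N (compression)
  F[3-5] = -871.4696 N (compression)
  F[4-5] = +1122.0763 N (tension)
  F[4-6] = +374.9202 N (tension)
  F[5-6] = -1061.9247 N (compression)
  Rx@0 = +447.7600 N
  Ry@0 = +1251.5414 N
  Ry@6 = +993.5386 N

-1412.415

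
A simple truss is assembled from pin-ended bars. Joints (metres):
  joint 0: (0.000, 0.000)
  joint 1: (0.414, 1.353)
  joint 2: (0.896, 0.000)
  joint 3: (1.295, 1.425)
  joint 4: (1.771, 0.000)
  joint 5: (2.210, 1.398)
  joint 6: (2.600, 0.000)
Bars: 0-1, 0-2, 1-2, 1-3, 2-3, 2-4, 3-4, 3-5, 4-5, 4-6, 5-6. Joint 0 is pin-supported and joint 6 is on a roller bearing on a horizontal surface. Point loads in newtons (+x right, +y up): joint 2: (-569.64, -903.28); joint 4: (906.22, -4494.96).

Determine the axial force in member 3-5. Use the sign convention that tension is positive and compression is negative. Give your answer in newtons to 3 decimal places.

N=7 nodes, M=11 members, R=3 reactions → 2N=14, M+R=14
member 0 (0-1): L=1.4149, (cx,cy)=(0.2926,0.9562)
member 1 (0-2): L=0.8960, (cx,cy)=(1.0000,0.0000)
member 2 (1-2): L=1.4363, (cx,cy)=(0.3356,-0.9420)
member 3 (1-3): L=0.8839, (cx,cy)=(0.9967,0.0815)
member 4 (2-3): L=1.4798, (cx,cy)=(0.2696,0.9630)
member 5 (2-4): L=0.8750, (cx,cy)=(1.0000,0.0000)
member 6 (3-4): L=1.5024, (cx,cy)=(0.3168,-0.9485)
member 7 (3-5): L=0.9154, (cx,cy)=(0.9996,-0.0295)
member 8 (4-5): L=1.4653, (cx,cy)=(0.2996,0.9541)
member 9 (4-6): L=0.8290, (cx,cy)=(1.0000,0.0000)
member 10 (5-6): L=1.4514, (cx,cy)=(0.2687,-0.9632)
solve A·x = −loads:
  F[0-1] = -2117.8830 N (compression)
  F[0-2] = +956.2632 N (tension)
  F[1-2] = +2036.8071 N (tension)
  F[1-3] = -1307.5530 N (compression)
  F[2-3] = -1054.4646 N (compression)
  F[2-4] = +2493.7434 N (tension)
  F[3-4] = +1244.5092 N (tension)
  F[3-5] = -1982.6798 N (compression)
  F[4-5] = +3474.1443 N (tension)
  F[4-6] = +940.9778 N (tension)
  F[5-6] = -3501.8369 N (compression)
  Rx@0 = -336.5800 N
  Ry@0 = +2025.1965 N
  Ry@6 = +3373.0435 N

-1982.680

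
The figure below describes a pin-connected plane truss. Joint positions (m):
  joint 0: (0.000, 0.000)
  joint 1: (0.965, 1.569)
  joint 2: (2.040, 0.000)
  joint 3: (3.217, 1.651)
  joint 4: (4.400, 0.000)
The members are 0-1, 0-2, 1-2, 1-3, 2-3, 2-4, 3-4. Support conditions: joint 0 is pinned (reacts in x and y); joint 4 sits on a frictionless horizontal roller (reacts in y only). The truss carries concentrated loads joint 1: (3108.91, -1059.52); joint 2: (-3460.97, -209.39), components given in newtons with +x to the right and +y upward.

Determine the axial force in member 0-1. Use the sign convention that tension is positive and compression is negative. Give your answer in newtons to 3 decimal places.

198.584

N=5 nodes, M=7 members, R=3 reactions → 2N=10, M+R=10
member 0 (0-1): L=1.8420, (cx,cy)=(0.5239,0.8518)
member 1 (0-2): L=2.0400, (cx,cy)=(1.0000,0.0000)
member 2 (1-2): L=1.9019, (cx,cy)=(0.5652,-0.8249)
member 3 (1-3): L=2.2535, (cx,cy)=(0.9993,0.0364)
member 4 (2-3): L=2.0276, (cx,cy)=(0.5805,0.8143)
member 5 (2-4): L=2.3600, (cx,cy)=(1.0000,0.0000)
member 6 (3-4): L=2.0311, (cx,cy)=(0.5824,-0.8129)
solve A·x = −loads:
  F[0-1] = +198.5843 N (tension)
  F[0-2] = -456.0954 N (compression)
  F[1-2] = -1582.5472 N (compression)
  F[1-3] = -2111.7992 N (compression)
  F[2-3] = +1860.4551 N (tension)
  F[2-4] = +1030.4223 N (tension)
  F[3-4] = -1769.1218 N (compression)
  Rx@0 = +352.0600 N
  Ry@0 = -169.1519 N
  Ry@4 = +1438.0619 N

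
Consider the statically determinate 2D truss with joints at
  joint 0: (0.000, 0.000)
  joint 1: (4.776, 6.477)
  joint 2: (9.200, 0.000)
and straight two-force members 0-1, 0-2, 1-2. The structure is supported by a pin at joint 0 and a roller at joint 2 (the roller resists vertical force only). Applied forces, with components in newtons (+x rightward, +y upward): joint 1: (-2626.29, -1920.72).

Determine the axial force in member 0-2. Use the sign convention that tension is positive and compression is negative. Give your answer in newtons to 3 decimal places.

N=3 nodes, M=3 members, R=3 reactions → 2N=6, M+R=6
member 0 (0-1): L=8.0475, (cx,cy)=(0.5935,0.8048)
member 1 (0-2): L=9.2000, (cx,cy)=(1.0000,0.0000)
member 2 (1-2): L=7.8437, (cx,cy)=(0.5640,-0.8258)
solve A·x = −loads:
  F[0-1] = -3444.8434 N (compression)
  F[0-2] = -581.8486 N (compression)
  F[1-2] = +1031.6080 N (tension)
  Rx@0 = +2626.2900 N
  Ry@0 = +2772.5810 N
  Ry@2 = -851.8610 N

-581.849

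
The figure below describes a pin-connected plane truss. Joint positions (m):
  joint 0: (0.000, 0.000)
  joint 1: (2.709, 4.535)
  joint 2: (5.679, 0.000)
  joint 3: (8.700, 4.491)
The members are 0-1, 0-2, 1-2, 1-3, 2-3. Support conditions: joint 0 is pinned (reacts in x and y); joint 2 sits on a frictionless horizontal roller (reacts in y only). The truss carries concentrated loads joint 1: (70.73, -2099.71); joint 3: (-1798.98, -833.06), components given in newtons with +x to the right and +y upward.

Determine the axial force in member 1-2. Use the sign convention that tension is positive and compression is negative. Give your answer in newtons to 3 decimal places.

-83.127

N=4 nodes, M=5 members, R=3 reactions → 2N=8, M+R=8
member 0 (0-1): L=5.2825, (cx,cy)=(0.5128,0.8585)
member 1 (0-2): L=5.6790, (cx,cy)=(1.0000,0.0000)
member 2 (1-2): L=5.4210, (cx,cy)=(0.5479,-0.8366)
member 3 (1-3): L=5.9912, (cx,cy)=(1.0000,-0.0073)
member 4 (2-3): L=5.4125, (cx,cy)=(0.5581,0.8297)
solve A·x = −loads:
  F[0-1] = -2354.2600 N (compression)
  F[0-2] = -520.9279 N (compression)
  F[1-2] = -83.1271 N (compression)
  F[1-3] = -1232.5425 N (compression)
  F[2-3] = -1014.9097 N (compression)
  Rx@0 = +1728.2500 N
  Ry@0 = +2021.1169 N
  Ry@2 = +911.6531 N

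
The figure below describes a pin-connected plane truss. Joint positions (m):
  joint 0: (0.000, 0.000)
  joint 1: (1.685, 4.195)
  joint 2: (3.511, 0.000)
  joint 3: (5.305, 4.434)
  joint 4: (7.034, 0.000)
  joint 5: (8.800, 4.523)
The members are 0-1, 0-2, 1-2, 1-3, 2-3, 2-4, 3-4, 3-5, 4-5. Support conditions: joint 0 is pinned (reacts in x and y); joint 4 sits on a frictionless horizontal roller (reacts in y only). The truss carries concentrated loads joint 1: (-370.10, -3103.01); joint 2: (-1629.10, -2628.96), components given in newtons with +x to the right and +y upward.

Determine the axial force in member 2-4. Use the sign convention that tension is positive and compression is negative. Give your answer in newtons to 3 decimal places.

N=6 nodes, M=9 members, R=3 reactions → 2N=12, M+R=12
member 0 (0-1): L=4.5208, (cx,cy)=(0.3727,0.9279)
member 1 (0-2): L=3.5110, (cx,cy)=(1.0000,0.0000)
member 2 (1-2): L=4.5752, (cx,cy)=(0.3991,-0.9169)
member 3 (1-3): L=3.6279, (cx,cy)=(0.9978,0.0659)
member 4 (2-3): L=4.7832, (cx,cy)=(0.3751,0.9270)
member 5 (2-4): L=3.5230, (cx,cy)=(1.0000,0.0000)
member 6 (3-4): L=4.7592, (cx,cy)=(0.3633,-0.9317)
member 7 (3-5): L=3.4961, (cx,cy)=(0.9997,0.0255)
member 8 (4-5): L=4.8555, (cx,cy)=(0.3637,0.9315)
solve A·x = −loads:
  F[0-1] = -4199.7544 N (compression)
  F[0-2] = -433.8460 N (compression)
  F[1-2] = +758.2317 N (tension)
  F[1-3] = -1501.1326 N (compression)
  F[2-3] = +2086.0168 N (tension)
  F[2-4] = +715.4809 N (tension)
  F[3-4] = -1969.4058 N (compression)
  F[3-5] = -0.0000 N (compression)
  F[4-5] = +0.0000 N (tension)
  Rx@0 = +1999.2000 N
  Ry@0 = +3897.1277 N
  Ry@4 = +1834.8423 N

715.481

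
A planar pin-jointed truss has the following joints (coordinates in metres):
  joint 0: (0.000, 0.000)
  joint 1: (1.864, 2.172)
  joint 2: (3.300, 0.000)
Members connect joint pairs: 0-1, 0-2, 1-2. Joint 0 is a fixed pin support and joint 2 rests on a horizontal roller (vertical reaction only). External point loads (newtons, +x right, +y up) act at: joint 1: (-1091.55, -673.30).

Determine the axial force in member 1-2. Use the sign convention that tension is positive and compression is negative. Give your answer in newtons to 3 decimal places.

N=3 nodes, M=3 members, R=3 reactions → 2N=6, M+R=6
member 0 (0-1): L=2.8622, (cx,cy)=(0.6513,0.7589)
member 1 (0-2): L=3.3000, (cx,cy)=(1.0000,0.0000)
member 2 (1-2): L=2.6038, (cx,cy)=(0.5515,-0.8342)
solve A·x = −loads:
  F[0-1] = -1332.8195 N (compression)
  F[0-2] = -223.5492 N (compression)
  F[1-2] = +405.3435 N (tension)
  Rx@0 = +1091.5500 N
  Ry@0 = +1011.4259 N
  Ry@2 = -338.1259 N

405.343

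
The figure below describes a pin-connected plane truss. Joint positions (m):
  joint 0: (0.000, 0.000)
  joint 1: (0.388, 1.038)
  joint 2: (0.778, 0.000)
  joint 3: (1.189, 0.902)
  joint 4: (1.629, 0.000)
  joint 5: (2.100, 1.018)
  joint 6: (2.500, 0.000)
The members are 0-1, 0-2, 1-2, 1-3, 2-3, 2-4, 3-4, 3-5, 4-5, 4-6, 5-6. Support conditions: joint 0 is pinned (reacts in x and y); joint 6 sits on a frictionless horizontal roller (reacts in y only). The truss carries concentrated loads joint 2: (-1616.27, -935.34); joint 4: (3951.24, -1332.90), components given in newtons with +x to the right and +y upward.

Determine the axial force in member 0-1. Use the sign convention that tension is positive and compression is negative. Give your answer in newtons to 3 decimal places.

-1183.565

N=7 nodes, M=11 members, R=3 reactions → 2N=14, M+R=14
member 0 (0-1): L=1.1081, (cx,cy)=(0.3501,0.9367)
member 1 (0-2): L=0.7780, (cx,cy)=(1.0000,0.0000)
member 2 (1-2): L=1.1088, (cx,cy)=(0.3517,-0.9361)
member 3 (1-3): L=0.8125, (cx,cy)=(0.9859,-0.1674)
member 4 (2-3): L=0.9912, (cx,cy)=(0.4146,0.9100)
member 5 (2-4): L=0.8510, (cx,cy)=(1.0000,0.0000)
member 6 (3-4): L=1.0036, (cx,cy)=(0.4384,-0.8988)
member 7 (3-5): L=0.9184, (cx,cy)=(0.9920,0.1263)
member 8 (4-5): L=1.1217, (cx,cy)=(0.4199,0.9076)
member 9 (4-6): L=0.8710, (cx,cy)=(1.0000,0.0000)
member 10 (5-6): L=1.0938, (cx,cy)=(0.3657,-0.9307)
solve A·x = −loads:
  F[0-1] = -1183.5648 N (compression)
  F[0-2] = +2749.3766 N (tension)
  F[1-2] = +1345.2988 N (tension)
  F[1-3] = -900.2727 N (compression)
  F[2-3] = -356.0528 N (compression)
  F[2-4] = +4986.4436 N (tension)
  F[3-4] = +43.4629 N (tension)
  F[3-5] = -1062.7710 N (compression)
  F[4-5] = +1425.6095 N (tension)
  F[4-6] = +455.6367 N (tension)
  F[5-6] = -1245.8998 N (compression)
  Rx@0 = -2334.9700 N
  Ry@0 = +1108.6446 N
  Ry@6 = +1159.5954 N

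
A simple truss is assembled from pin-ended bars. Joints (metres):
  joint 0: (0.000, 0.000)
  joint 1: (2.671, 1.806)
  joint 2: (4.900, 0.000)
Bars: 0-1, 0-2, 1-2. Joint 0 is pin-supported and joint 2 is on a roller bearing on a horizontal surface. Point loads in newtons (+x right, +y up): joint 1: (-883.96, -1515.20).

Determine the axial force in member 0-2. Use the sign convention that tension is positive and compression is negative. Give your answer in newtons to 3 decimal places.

617.278

N=3 nodes, M=3 members, R=3 reactions → 2N=6, M+R=6
member 0 (0-1): L=3.2243, (cx,cy)=(0.8284,0.5601)
member 1 (0-2): L=4.9000, (cx,cy)=(1.0000,0.0000)
member 2 (1-2): L=2.8688, (cx,cy)=(0.7770,-0.6295)
solve A·x = −loads:
  F[0-1] = -1812.2001 N (compression)
  F[0-2] = +617.2778 N (tension)
  F[1-2] = -794.4609 N (compression)
  Rx@0 = +883.9600 N
  Ry@0 = +1015.0638 N
  Ry@2 = +500.1362 N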